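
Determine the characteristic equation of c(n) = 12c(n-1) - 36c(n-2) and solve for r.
Substitute c(n) = rⁿ and divide through by rⁿ⁻²: r² - 12r + 36 = 0
Factor: (r - 6)² = 0, so r = 6 (double root).
General solution: c(n) = (A + Bn)·6ⁿ

Characteristic: r² - 12r + 36 = 0, Roots: r = 6 (double root)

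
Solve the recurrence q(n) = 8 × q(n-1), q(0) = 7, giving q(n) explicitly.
Recurrence: q(n) = 8 × q(n-1), initial: q(0) = 7.
Each term is 8 times the previous, so this is geometric with ratio 8. After n steps: q(n) = q(0)·8ⁿ = 7·8ⁿ.

q(n) = 7·8ⁿ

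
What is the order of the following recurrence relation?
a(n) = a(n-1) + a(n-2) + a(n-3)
The order is the largest lag k for which a(n-k) appears. Here the deepest term is a(n-3), so the order is 3.

Order 3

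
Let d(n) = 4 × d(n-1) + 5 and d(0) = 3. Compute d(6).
Computing step by step:
d(0) = 3
d(1) = 4 × 3 + 5 = 17
d(2) = 4 × 17 + 5 = 73
d(3) = 4 × 73 + 5 = 297
d(4) = 4 × 297 + 5 = 1193
d(5) = 4 × 1193 + 5 = 4777
d(6) = 4 × 4777 + 5 = 19113

19113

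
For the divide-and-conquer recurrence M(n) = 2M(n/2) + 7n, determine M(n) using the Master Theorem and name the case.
Master Theorem template: M(n) = a·M(n/b) + f(n).
Here: a=2, b=2, f(n)=7n
Compute log_b(a) = log_2(2) = 1.
f(n) = 7n = Θ(n). Case 2: M(n) = Θ(n log n).

Case 2: M(n) = Θ(n log n)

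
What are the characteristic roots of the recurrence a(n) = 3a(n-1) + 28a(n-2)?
Substitute a(n) = rⁿ and divide through by rⁿ⁻²: r² - 3r - 28 = 0
Factor: (r + 4)(r - 7) = 0, so r = -4, 7.
General solution: a(n) = A·(-4)ⁿ + B·7ⁿ

Characteristic: r² - 3r - 28 = 0, Roots: r = -4, 7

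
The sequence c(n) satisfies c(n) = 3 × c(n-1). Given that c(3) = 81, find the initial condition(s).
In general c(n) = 3ⁿ · c(0). At n = 3: c(0) = c(3) / 3^3 = 81 / 27 = 3.

c(0) = 3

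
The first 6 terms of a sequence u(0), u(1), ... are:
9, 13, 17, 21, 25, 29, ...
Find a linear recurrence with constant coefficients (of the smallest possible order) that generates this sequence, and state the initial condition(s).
Look for the lowest-order linear relation among consecutive terms.
Observation: consecutive differences are constant (= 4).
Check at n=2: 1·13 + 4 = 17. ✓

u(n) = u(n-1) + 4, u(0) = 9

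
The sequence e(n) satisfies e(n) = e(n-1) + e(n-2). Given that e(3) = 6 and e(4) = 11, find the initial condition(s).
Work backwards using e(k) = e(k+2) - e(k+1):
e(2) = e(4) - e(3) = 11 - 6 = 5
e(1) = e(3) - e(2) = 6 - 5 = 1
e(0) = e(2) - e(1) = 5 - 1 = 4

e(0) = 4, e(1) = 1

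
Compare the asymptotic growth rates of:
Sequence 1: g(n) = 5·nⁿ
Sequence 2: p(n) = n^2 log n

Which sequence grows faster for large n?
Comparing growth rates:
Growth-rate hierarchy: log n ≺ any polynomial ≺ any exponential cⁿ (c>1) ≺ n! ≺ nⁿ.
super-exponential nⁿ dominates polynomial degree 2 (with log factor) asymptotically.

g(n) grows faster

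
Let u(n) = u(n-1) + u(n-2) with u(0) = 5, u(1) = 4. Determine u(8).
Computing the sequence terms:
5, 4, 9, 13, 22, 35, 57, 92, 149

149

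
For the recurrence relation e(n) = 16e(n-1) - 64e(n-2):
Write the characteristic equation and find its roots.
Substitute e(n) = rⁿ and divide through by rⁿ⁻²: r² - 16r + 64 = 0
Factor: (r - 8)² = 0, so r = 8 (double root).
General solution: e(n) = (A + Bn)·8ⁿ

Characteristic: r² - 16r + 64 = 0, Roots: r = 8 (double root)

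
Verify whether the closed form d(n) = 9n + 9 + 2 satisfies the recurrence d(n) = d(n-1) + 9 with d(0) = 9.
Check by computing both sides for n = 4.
From the recurrence with d(0) = 9:
  d(0) = 9, d(1) = 18, d(2) = 27, d(3) = 36, d(4) = 45
  so the recurrence gives d(4) = 45.
From the proposed closed form d(n) = 9n + 9 + 2:
  d(4) = 47.
The recurrence gives 45 but the closed form gives 47, so the closed form does not satisfy the recurrence.

No, the closed form is incorrect.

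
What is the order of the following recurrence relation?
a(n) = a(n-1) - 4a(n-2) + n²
The order is the largest lag k for which a(n-k) appears. Here the deepest term is a(n-2) (the n² term is non-homogeneous and does not affect the order), so the order is 2.

Order 2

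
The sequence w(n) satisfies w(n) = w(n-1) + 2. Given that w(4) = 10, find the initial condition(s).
w(4) = w(0) + 4·2, so w(0) = 10 - 8 = 2.

w(0) = 2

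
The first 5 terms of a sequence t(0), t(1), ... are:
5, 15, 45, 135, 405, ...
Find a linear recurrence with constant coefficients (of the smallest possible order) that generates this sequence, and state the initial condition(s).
Look for the lowest-order linear relation among consecutive terms.
Observation: each term is 3× the previous.
Check at n=2: 3·15 = 45. ✓

t(n) = 3 × t(n-1), t(0) = 5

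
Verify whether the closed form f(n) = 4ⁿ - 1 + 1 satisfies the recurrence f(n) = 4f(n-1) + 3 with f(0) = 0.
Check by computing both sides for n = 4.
From the recurrence with f(0) = 0:
  f(0) = 0, f(1) = 3, f(2) = 15, f(3) = 63, f(4) = 255
  so the recurrence gives f(4) = 255.
From the proposed closed form f(n) = 4ⁿ - 1 + 1:
  f(4) = 256.
The recurrence gives 255 but the closed form gives 256, so the closed form does not satisfy the recurrence.

No, the closed form is incorrect.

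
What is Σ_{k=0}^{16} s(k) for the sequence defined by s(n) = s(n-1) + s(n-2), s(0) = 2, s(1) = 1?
Computing the sequence terms: 2, 1, 3, 4, 7, 11, 18, 29, 47, 76, 123, 199, 322, 521, 843, 1364, 2207
Adding these values together:

5777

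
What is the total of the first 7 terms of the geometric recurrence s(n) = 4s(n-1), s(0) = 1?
Computing the sequence terms: 1, 4, 16, 64, 256, 1024, 4096
Adding these values together:

5461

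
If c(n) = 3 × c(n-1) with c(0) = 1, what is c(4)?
Computing step by step:
c(0) = 1
c(1) = 3 × 1 = 3
c(2) = 3 × 3 = 9
c(3) = 3 × 9 = 27
c(4) = 3 × 27 = 81

81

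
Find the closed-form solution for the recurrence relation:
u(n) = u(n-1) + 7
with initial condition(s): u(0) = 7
Recurrence: u(n) = u(n-1) + 7, initial: u(0) = 7.
Each step adds 7, so u(n) = u(0) + 7n = 7n + 7.

u(n) = 7n + 7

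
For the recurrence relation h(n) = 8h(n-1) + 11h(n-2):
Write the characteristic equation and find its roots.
Substitute h(n) = rⁿ and divide through by rⁿ⁻²: r² - 8r - 11 = 0
Discriminant: 8² + 4·11 = 108, not a perfect square, so by the quadratic formula r = (8 ± √108)/2.
General solution: h(n) = A·r₁ⁿ + B·r₂ⁿ where r₁,r₂ = (8 ± √108)/2

Characteristic: r² - 8r - 11 = 0, Roots: r = (8 ± √108)/2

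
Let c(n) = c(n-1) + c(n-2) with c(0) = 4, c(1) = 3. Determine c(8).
Computing the sequence terms:
4, 3, 7, 10, 17, 27, 44, 71, 115

115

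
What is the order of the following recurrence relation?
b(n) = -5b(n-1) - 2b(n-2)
The order is the largest lag k for which b(n-k) appears. Here the deepest term is b(n-2), so the order is 2.

Order 2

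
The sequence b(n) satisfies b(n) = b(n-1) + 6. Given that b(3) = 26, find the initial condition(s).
b(3) = b(0) + 3·6, so b(0) = 26 - 18 = 8.

b(0) = 8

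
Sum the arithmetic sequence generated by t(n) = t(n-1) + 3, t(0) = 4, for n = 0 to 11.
Computing the sequence terms: 4, 7, 10, 13, 16, 19, 22, 25, 28, 31, 34, 37
Adding these values together:

246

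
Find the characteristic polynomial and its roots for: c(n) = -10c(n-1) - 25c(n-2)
Substitute c(n) = rⁿ and divide through by rⁿ⁻²: r² + 10r + 25 = 0
Factor: (r + 5)² = 0, so r = -5 (double root).
General solution: c(n) = (A + Bn)·(-5)ⁿ

Characteristic: r² + 10r + 25 = 0, Roots: r = -5 (double root)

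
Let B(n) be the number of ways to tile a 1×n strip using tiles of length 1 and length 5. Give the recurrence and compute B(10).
Condition on the last tile: it has length 1 (leaving a 1×(n-1) strip) or length 5 (leaving a 1×(n-5) strip), so B(n) = B(n-1) + B(n-5) (order-5 linear recurrence).
For 0 ≤ i < 5 only unit tiles fit, so B(i) = 1.
Iterating the recurrence: B(5) = 2, B(6) = 3, B(7) = 4, B(8) = 5, B(9) = 6, B(10) = 8.

B(n) = B(n-1) + B(n-5), with B(i) = 1 for 0 ≤ i < 5; B(10) = 8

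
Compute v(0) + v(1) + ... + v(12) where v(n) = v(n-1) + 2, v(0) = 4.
Computing the sequence terms: 4, 6, 8, 10, 12, 14, 16, 18, 20, 22, 24, 26, 28
Adding these values together:

208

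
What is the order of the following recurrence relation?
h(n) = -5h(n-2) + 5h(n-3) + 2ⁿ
The order is the largest lag k for which h(n-k) appears. Here the deepest term is h(n-3) (the 2ⁿ term is non-homogeneous and does not affect the order), so the order is 3.

Order 3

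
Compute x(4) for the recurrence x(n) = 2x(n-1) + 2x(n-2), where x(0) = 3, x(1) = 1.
Computing the sequence terms:
3, 1, 8, 18, 52

52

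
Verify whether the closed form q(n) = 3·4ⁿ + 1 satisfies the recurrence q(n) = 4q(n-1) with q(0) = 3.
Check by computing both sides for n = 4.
From the recurrence with q(0) = 3:
  q(0) = 3, q(1) = 12, q(2) = 48, q(3) = 192, q(4) = 768
  so the recurrence gives q(4) = 768.
From the proposed closed form q(n) = 3·4ⁿ + 1:
  q(4) = 769.
The recurrence gives 768 but the closed form gives 769, so the closed form does not satisfy the recurrence.

No, the closed form is incorrect.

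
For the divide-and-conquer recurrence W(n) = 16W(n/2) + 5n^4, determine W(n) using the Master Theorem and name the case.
Master Theorem template: W(n) = a·W(n/b) + f(n).
Here: a=16, b=2, f(n)=5n^4
Compute log_b(a) = log_2(16) = 4.
f(n) = 5n^4 = Θ(n^4). Case 2: W(n) = Θ(n^4 log n).

Case 2: W(n) = Θ(n^4 log n)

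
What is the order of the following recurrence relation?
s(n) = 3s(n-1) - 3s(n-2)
The order is the largest lag k for which s(n-k) appears. Here the deepest term is s(n-2), so the order is 2.

Order 2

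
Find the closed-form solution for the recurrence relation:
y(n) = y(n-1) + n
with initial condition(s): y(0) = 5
Recurrence: y(n) = y(n-1) + n, initial: y(0) = 5.
Telescoping: y(n) = y(0) + Σᵢ₌₁ⁿ i = 5 + n(n+1)/2.

y(n) = n(n+1)/2 + 5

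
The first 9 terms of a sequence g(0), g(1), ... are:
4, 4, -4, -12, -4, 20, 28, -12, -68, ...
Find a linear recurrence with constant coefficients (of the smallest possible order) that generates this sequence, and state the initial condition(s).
Look for the lowest-order linear relation among consecutive terms.
Observation: g(n) - 1·g(n-1) - (-2)·g(n-2) = 0 holds for the shown terms, and no order-1 relation g(n) = α·g(n-1) + β fits.
Check at n=3: 1·-4 + (-2)·4 = -12. ✓

g(n) = g(n-1) - 2g(n-2), g(0) = 4, g(1) = 4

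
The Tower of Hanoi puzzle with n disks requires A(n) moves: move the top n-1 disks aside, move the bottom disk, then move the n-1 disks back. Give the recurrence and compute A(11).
Moving n disks = move the top n-1 disks aside (A(n-1) moves) + move the largest disk (1 move) + move the n-1 disks back on top (A(n-1) moves), so A(n) = 2A(n-1) + 1, with A(1) = 1 (a single disk takes one move).
First terms: 1, 3, 7, 15, 31, 63, … — each is one less than a power of 2. Indeed A(n) + 1 = 2(A(n-1) + 1) with A(1) + 1 = 2, so A(n) + 1 = 2ⁿ and A(n) = 2ⁿ - 1.
Hence A(11) = 2^11 - 1 = 2048 - 1 = 2047.

A(n) = 2A(n-1) + 1, A(1) = 1; A(11) = 2047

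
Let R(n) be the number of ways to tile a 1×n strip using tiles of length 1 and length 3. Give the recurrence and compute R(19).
Condition on the last tile: it has length 1 (leaving a 1×(n-1) strip) or length 3 (leaving a 1×(n-3) strip), so R(n) = R(n-1) + R(n-3) (order-3 linear recurrence).
For 0 ≤ i < 3 only unit tiles fit, so R(i) = 1.
Iterating the recurrence: R(3) = 2, R(4) = 3, R(5) = 4, R(6) = 6, R(7) = 9, R(8) = 13, R(9) = 19, R(10) = 28, R(11) = 41, R(12) = 60, R(13) = 88, R(14) = 129, R(15) = 189, R(16) = 277, R(17) = 406, R(18) = 595, R(19) = 872.

R(n) = R(n-1) + R(n-3), with R(i) = 1 for 0 ≤ i < 3; R(19) = 872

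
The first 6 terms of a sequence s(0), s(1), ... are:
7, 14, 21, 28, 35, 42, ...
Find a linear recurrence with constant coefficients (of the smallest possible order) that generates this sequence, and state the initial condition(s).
Look for the lowest-order linear relation among consecutive terms.
Observation: consecutive differences are constant (= 7).
Check at n=2: 1·14 + 7 = 21. ✓

s(n) = s(n-1) + 7, s(0) = 7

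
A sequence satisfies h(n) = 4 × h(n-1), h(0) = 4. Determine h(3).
Computing step by step:
h(0) = 4
h(1) = 4 × 4 = 16
h(2) = 4 × 16 = 64
h(3) = 4 × 64 = 256

256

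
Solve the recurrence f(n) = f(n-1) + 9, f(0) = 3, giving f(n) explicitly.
Recurrence: f(n) = f(n-1) + 9, initial: f(0) = 3.
Each step adds 9, so f(n) = f(0) + 9n = 9n + 3.

f(n) = 9n + 3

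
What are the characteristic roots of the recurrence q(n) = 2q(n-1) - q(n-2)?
Substitute q(n) = rⁿ and divide through by rⁿ⁻²: r² - 2r + 1 = 0
Factor: (r - 1)² = 0, so r = 1 (double root).
General solution: q(n) = (A + Bn)·1ⁿ

Characteristic: r² - 2r + 1 = 0, Roots: r = 1 (double root)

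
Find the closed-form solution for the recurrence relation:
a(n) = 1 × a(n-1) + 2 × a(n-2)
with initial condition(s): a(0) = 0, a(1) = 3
Recurrence: a(n) = 1 × a(n-1) + 2 × a(n-2), initial: a(0) = 0, a(1) = 3.
Characteristic equation: r² - 1r - 2 = 0, which factors as (r - 2)(r + 1) = 0, so r = 2, -1. General solution a(n) = A·2ⁿ + B·(-1)ⁿ. From a(0) = 0: A + B = 0. From a(1) = 3: 2A - 1B = 3. Solving gives A = 1, B = -1.

a(n) = 2ⁿ - (-1)ⁿ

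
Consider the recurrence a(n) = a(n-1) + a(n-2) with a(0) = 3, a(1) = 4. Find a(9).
Computing the sequence terms:
3, 4, 7, 11, 18, 29, 47, 76, 123, 199

199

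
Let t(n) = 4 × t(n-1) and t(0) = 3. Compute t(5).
Computing step by step:
t(0) = 3
t(1) = 4 × 3 = 12
t(2) = 4 × 12 = 48
t(3) = 4 × 48 = 192
t(4) = 4 × 192 = 768
t(5) = 4 × 768 = 3072

3072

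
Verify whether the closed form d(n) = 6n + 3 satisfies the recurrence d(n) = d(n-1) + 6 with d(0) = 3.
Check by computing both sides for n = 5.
From the recurrence with d(0) = 3:
  d(0) = 3, d(1) = 9, d(2) = 15, d(3) = 21, d(4) = 27, d(5) = 33
  so the recurrence gives d(5) = 33.
From the proposed closed form d(n) = 6n + 3:
  d(5) = 33.
Both sides give 33 at n = 5, and the initial condition(s) match, so the closed form is consistent.

Yes, the closed form is correct.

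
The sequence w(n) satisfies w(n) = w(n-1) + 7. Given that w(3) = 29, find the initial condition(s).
w(3) = w(0) + 3·7, so w(0) = 29 - 21 = 8.

w(0) = 8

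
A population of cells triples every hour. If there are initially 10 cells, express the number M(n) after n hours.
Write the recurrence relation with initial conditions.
Each hour multiplies the count by 3, so the count after n hours depends only on the count after n-1 hours: M(n) = 3 × M(n-1). The starting count gives M(0) = 10.
Unrolling n times gives the closed form M(n) = 10 × 3ⁿ.

M(n) = 3 × M(n-1), M(0) = 10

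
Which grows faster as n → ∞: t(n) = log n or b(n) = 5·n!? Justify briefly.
Comparing growth rates:
Growth-rate hierarchy: log n ≺ any polynomial ≺ any exponential cⁿ (c>1) ≺ n! ≺ nⁿ.
factorial dominates logarithmic asymptotically.

b(n) grows faster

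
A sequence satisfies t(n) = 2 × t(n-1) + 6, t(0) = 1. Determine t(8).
Computing step by step:
t(0) = 1
t(1) = 2 × 1 + 6 = 8
t(2) = 2 × 8 + 6 = 22
t(3) = 2 × 22 + 6 = 50
t(4) = 2 × 50 + 6 = 106
t(5) = 2 × 106 + 6 = 218
t(6) = 2 × 218 + 6 = 442
t(7) = 2 × 442 + 6 = 890
t(8) = 2 × 890 + 6 = 1786

1786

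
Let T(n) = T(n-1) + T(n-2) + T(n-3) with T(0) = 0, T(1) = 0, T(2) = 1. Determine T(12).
Computing the sequence terms:
0, 0, 1, 1, 2, 4, 7, 13, 24, 44, 81, 149, 274

274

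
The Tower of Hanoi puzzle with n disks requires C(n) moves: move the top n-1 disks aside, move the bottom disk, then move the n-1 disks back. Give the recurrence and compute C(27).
Moving n disks = move the top n-1 disks aside (C(n-1) moves) + move the largest disk (1 move) + move the n-1 disks back on top (C(n-1) moves), so C(n) = 2C(n-1) + 1, with C(1) = 1 (a single disk takes one move).
First terms: 1, 3, 7, 15, 31, 63, … — each is one less than a power of 2. Indeed C(n) + 1 = 2(C(n-1) + 1) with C(1) + 1 = 2, so C(n) + 1 = 2ⁿ and C(n) = 2ⁿ - 1.
Hence C(27) = 2^27 - 1 = 134217728 - 1 = 134217727.

C(n) = 2C(n-1) + 1, C(1) = 1; C(27) = 134217727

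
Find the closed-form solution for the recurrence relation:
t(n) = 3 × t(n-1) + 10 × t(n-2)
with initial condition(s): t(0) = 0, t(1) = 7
Recurrence: t(n) = 3 × t(n-1) + 10 × t(n-2), initial: t(0) = 0, t(1) = 7.
Characteristic equation: r² - 3r - 10 = 0, which factors as (r - 5)(r + 2) = 0, so r = 5, -2. General solution t(n) = A·5ⁿ + B·(-2)ⁿ. From t(0) = 0: A + B = 0. From t(1) = 7: 5A - 2B = 7. Solving gives A = 1, B = -1.

t(n) = 5ⁿ - (-2)ⁿ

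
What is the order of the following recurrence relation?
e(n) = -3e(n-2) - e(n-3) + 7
The order is the largest lag k for which e(n-k) appears. Here the deepest term is e(n-3) (the 7 term is non-homogeneous and does not affect the order), so the order is 3.

Order 3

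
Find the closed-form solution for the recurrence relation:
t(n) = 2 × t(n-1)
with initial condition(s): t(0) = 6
Recurrence: t(n) = 2 × t(n-1), initial: t(0) = 6.
Each term is 2 times the previous, so this is geometric with ratio 2. After n steps: t(n) = t(0)·2ⁿ = 6·2ⁿ.

t(n) = 6·2ⁿ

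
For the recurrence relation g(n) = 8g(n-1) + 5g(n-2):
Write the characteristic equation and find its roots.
Substitute g(n) = rⁿ and divide through by rⁿ⁻²: r² - 8r - 5 = 0
Discriminant: 8² + 4·5 = 84, not a perfect square, so by the quadratic formula r = (8 ± √84)/2.
General solution: g(n) = A·r₁ⁿ + B·r₂ⁿ where r₁,r₂ = (8 ± √84)/2

Characteristic: r² - 8r - 5 = 0, Roots: r = (8 ± √84)/2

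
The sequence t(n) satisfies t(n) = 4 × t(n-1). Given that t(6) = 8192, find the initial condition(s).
In general t(n) = 4ⁿ · t(0). At n = 6: t(0) = t(6) / 4^6 = 8192 / 4096 = 2.

t(0) = 2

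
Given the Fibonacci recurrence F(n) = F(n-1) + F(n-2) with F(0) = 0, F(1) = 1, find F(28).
Computing the sequence terms:
0, 1, 1, 2, 3, 5, 8, 13, 21, 34, 55, 89, 144, 233, 377, 610, 987, 1597, 2584, 4181, 6765, 10946, 17711, 28657, 46368, 75025, 121393, 196418, 317811

317811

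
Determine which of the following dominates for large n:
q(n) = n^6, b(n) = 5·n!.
Comparing growth rates:
Growth-rate hierarchy: log n ≺ any polynomial ≺ any exponential cⁿ (c>1) ≺ n! ≺ nⁿ.
factorial dominates polynomial degree 6 asymptotically.

b(n) grows faster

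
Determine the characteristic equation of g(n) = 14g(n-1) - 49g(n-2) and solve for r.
Substitute g(n) = rⁿ and divide through by rⁿ⁻²: r² - 14r + 49 = 0
Factor: (r - 7)² = 0, so r = 7 (double root).
General solution: g(n) = (A + Bn)·7ⁿ

Characteristic: r² - 14r + 49 = 0, Roots: r = 7 (double root)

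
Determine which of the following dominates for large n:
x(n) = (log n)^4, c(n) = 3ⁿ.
Comparing growth rates:
Growth-rate hierarchy: log n ≺ any polynomial ≺ any exponential cⁿ (c>1) ≺ n! ≺ nⁿ.
exponential base 3 dominates polylogarithmic (log n)^4 asymptotically.

c(n) grows faster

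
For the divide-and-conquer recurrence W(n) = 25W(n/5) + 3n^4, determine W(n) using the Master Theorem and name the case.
Master Theorem template: W(n) = a·W(n/b) + f(n).
Here: a=25, b=5, f(n)=3n^4
Compute log_b(a) = log_5(25) = 2.
f(n) = 3n^4 = Ω(n^(2+ε)) with ε = 2, and the regularity condition holds (a·f(n/b) = (a/b^4)·f(n) with a/b^4 = 5^-2 < 1). Case 3: W(n) = Θ(f(n)) = Θ(n^4).

Case 3: W(n) = Θ(n^4)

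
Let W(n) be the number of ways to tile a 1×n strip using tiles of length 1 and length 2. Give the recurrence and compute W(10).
Condition on the last tile: it has length 1 (leaving a 1×(n-1) strip) or length 2 (leaving a 1×(n-2) strip), so W(n) = W(n-1) + W(n-2) (order-2 linear recurrence).
For 0 ≤ i < 2 only unit tiles fit, so W(i) = 1.
Iterating the recurrence: W(2) = 2, W(3) = 3, W(4) = 5, W(5) = 8, W(6) = 13, W(7) = 21, W(8) = 34, W(9) = 55, W(10) = 89.

W(n) = W(n-1) + W(n-2), with W(i) = 1 for 0 ≤ i < 2; W(10) = 89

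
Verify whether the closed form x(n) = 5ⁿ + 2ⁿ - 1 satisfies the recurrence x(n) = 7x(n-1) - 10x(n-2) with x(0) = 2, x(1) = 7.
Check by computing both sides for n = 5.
From the recurrence with x(0) = 2, x(1) = 7:
  x(0) = 2, x(1) = 7, x(2) = 29, x(3) = 133, x(4) = 641, x(5) = 3157
  so the recurrence gives x(5) = 3157.
From the proposed closed form x(n) = 5ⁿ + 2ⁿ - 1:
  x(5) = 3156.
The recurrence gives 3157 but the closed form gives 3156, so the closed form does not satisfy the recurrence.

No, the closed form is incorrect.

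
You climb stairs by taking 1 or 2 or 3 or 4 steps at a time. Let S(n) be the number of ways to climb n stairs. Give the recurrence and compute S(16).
Condition on the size of the last step (1 to 4): before it there were n-1, …, n-4 stairs climbed, and these cases are disjoint, so S(n) = S(n-1) + S(n-2) + S(n-3) + S(n-4) (order-4 linear recurrence).
Initial conditions by direct count (compositions of i into parts ≤ 4): S(1) = 1; S(2) = 2; S(3) = 4; S(4) = 8.
Iterating the recurrence: S(5) = 15, S(6) = 29, S(7) = 56, S(8) = 108, S(9) = 208, S(10) = 401, S(11) = 773, S(12) = 1490, S(13) = 2872, S(14) = 5536, S(15) = 10671, S(16) = 20569.

S(n) = S(n-1) + S(n-2) + S(n-3) + S(n-4), S(1) = 1, S(2) = 2, S(3) = 4, S(4) = 8; S(16) = 20569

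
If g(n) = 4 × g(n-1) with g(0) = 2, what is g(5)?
Computing step by step:
g(0) = 2
g(1) = 4 × 2 = 8
g(2) = 4 × 8 = 32
g(3) = 4 × 32 = 128
g(4) = 4 × 128 = 512
g(5) = 4 × 512 = 2048

2048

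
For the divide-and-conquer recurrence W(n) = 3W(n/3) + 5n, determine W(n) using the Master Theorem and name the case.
Master Theorem template: W(n) = a·W(n/b) + f(n).
Here: a=3, b=3, f(n)=5n
Compute log_b(a) = log_3(3) = 1.
f(n) = 5n = Θ(n). Case 2: W(n) = Θ(n log n).

Case 2: W(n) = Θ(n log n)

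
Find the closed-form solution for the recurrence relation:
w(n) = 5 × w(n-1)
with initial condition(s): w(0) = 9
Recurrence: w(n) = 5 × w(n-1), initial: w(0) = 9.
Each term is 5 times the previous, so this is geometric with ratio 5. After n steps: w(n) = w(0)·5ⁿ = 9·5ⁿ.

w(n) = 9·5ⁿ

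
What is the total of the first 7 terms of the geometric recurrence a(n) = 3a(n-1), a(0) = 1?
Computing the sequence terms: 1, 3, 9, 27, 81, 243, 729
Adding these values together:

1093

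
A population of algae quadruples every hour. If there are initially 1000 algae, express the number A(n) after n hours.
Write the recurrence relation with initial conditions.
Each hour multiplies the count by 4, so the count after n hours depends only on the count after n-1 hours: A(n) = 4 × A(n-1). The starting count gives A(0) = 1000.
Unrolling n times gives the closed form A(n) = 1000 × 4ⁿ.

A(n) = 4 × A(n-1), A(0) = 1000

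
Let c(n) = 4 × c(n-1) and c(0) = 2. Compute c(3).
Computing step by step:
c(0) = 2
c(1) = 4 × 2 = 8
c(2) = 4 × 8 = 32
c(3) = 4 × 32 = 128

128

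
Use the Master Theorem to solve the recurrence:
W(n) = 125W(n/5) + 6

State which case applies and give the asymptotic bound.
Master Theorem template: W(n) = a·W(n/b) + f(n).
Here: a=125, b=5, f(n)=6
Compute log_b(a) = log_5(125) = 3.
f(n) = 6 = O(n^(3-ε)) with ε = 3. Case 1: W(n) = Θ(n^log_b(a)) = Θ(n^3).

Case 1: W(n) = Θ(n^3)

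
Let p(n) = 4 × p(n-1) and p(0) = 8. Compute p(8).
Computing step by step:
p(0) = 8
p(1) = 4 × 8 = 32
p(2) = 4 × 32 = 128
p(3) = 4 × 128 = 512
p(4) = 4 × 512 = 2048
p(5) = 4 × 2048 = 8192
p(6) = 4 × 8192 = 32768
p(7) = 4 × 32768 = 131072
p(8) = 4 × 131072 = 524288

524288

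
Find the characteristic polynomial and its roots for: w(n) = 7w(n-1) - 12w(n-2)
Substitute w(n) = rⁿ and divide through by rⁿ⁻²: r² - 7r + 12 = 0
Factor: (r - 4)(r - 3) = 0, so r = 4, 3.
General solution: w(n) = A·4ⁿ + B·3ⁿ

Characteristic: r² - 7r + 12 = 0, Roots: r = 4, 3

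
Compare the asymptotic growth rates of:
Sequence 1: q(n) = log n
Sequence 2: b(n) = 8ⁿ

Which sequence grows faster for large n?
Comparing growth rates:
Growth-rate hierarchy: log n ≺ any polynomial ≺ any exponential cⁿ (c>1) ≺ n! ≺ nⁿ.
exponential base 8 dominates logarithmic asymptotically.

b(n) grows faster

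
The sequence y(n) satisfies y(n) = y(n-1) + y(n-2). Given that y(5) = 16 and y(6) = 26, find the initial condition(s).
Work backwards using y(k) = y(k+2) - y(k+1):
y(4) = y(6) - y(5) = 26 - 16 = 10
y(3) = y(5) - y(4) = 16 - 10 = 6
y(2) = y(4) - y(3) = 10 - 6 = 4
y(1) = y(3) - y(2) = 6 - 4 = 2
y(0) = y(2) - y(1) = 4 - 2 = 2

y(0) = 2, y(1) = 2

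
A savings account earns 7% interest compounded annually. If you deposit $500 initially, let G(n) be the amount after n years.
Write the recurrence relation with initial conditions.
Each year the balance grows by 7%, i.e. is multiplied by 1 + 7/100 = 1.07, so G(n) = 1.07 × G(n-1). The initial deposit gives G(0) = 500.
Unrolling gives the closed form G(n) = 500 × (1.07)ⁿ.

G(n) = 1.07 × G(n-1), G(0) = 500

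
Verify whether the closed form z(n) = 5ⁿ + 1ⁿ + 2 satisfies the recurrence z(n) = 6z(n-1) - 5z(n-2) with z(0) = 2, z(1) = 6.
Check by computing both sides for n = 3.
From the recurrence with z(0) = 2, z(1) = 6:
  z(0) = 2, z(1) = 6, z(2) = 26, z(3) = 126
  so the recurrence gives z(3) = 126.
From the proposed closed form z(n) = 5ⁿ + 1ⁿ + 2:
  z(3) = 128.
The recurrence gives 126 but the closed form gives 128, so the closed form does not satisfy the recurrence.

No, the closed form is incorrect.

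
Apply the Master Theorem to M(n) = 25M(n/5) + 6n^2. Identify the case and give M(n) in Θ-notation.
Master Theorem template: M(n) = a·M(n/b) + f(n).
Here: a=25, b=5, f(n)=6n^2
Compute log_b(a) = log_5(25) = 2.
f(n) = 6n^2 = Θ(n^2). Case 2: M(n) = Θ(n^2 log n).

Case 2: M(n) = Θ(n^2 log n)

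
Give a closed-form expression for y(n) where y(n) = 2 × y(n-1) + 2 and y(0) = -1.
Recurrence: y(n) = 2 × y(n-1) + 2, initial: y(0) = -1.
Try y(n) = A·2ⁿ + C. Substituting: A·2ⁿ + C = 2(A·2ⁿ⁻¹ + C) + 2 = A·2ⁿ + 2C + 2, so C = 2C + 2, giving C = -2. Then y(0) = A - 2 = -1 gives A = 1.

y(n) = 2ⁿ - 2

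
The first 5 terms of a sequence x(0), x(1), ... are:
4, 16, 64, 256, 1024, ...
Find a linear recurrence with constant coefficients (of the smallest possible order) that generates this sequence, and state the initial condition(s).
Look for the lowest-order linear relation among consecutive terms.
Observation: each term is 4× the previous.
Check at n=2: 4·16 = 64. ✓

x(n) = 4 × x(n-1), x(0) = 4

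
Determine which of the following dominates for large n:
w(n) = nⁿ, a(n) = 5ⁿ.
Comparing growth rates:
Growth-rate hierarchy: log n ≺ any polynomial ≺ any exponential cⁿ (c>1) ≺ n! ≺ nⁿ.
super-exponential nⁿ dominates exponential base 5 asymptotically.

w(n) grows faster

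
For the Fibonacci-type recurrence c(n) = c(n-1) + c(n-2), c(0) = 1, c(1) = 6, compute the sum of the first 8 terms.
Computing the sequence terms: 1, 6, 7, 13, 20, 33, 53, 86
Adding these values together:

219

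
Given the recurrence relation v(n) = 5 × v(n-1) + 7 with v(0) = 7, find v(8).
Computing step by step:
v(0) = 7
v(1) = 5 × 7 + 7 = 42
v(2) = 5 × 42 + 7 = 217
v(3) = 5 × 217 + 7 = 1092
v(4) = 5 × 1092 + 7 = 5467
v(5) = 5 × 5467 + 7 = 27342
v(6) = 5 × 27342 + 7 = 136717
v(7) = 5 × 136717 + 7 = 683592
v(8) = 5 × 683592 + 7 = 3417967

3417967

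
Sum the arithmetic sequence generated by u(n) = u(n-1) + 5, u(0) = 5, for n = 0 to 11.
Computing the sequence terms: 5, 10, 15, 20, 25, 30, 35, 40, 45, 50, 55, 60
Adding these values together:

390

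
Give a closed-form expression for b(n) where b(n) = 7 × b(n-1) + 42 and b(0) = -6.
Recurrence: b(n) = 7 × b(n-1) + 42, initial: b(0) = -6.
Try b(n) = A·7ⁿ + C. Substituting: A·7ⁿ + C = 7(A·7ⁿ⁻¹ + C) + 42 = A·7ⁿ + 7C + 42, so C = 7C + 42, giving C = -7. Then b(0) = A - 7 = -6 gives A = 1.

b(n) = 7ⁿ - 7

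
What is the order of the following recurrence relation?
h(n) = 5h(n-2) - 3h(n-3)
The order is the largest lag k for which h(n-k) appears. Here the deepest term is h(n-3), so the order is 3.

Order 3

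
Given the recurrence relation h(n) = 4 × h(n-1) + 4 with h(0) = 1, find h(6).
Computing step by step:
h(0) = 1
h(1) = 4 × 1 + 4 = 8
h(2) = 4 × 8 + 4 = 36
h(3) = 4 × 36 + 4 = 148
h(4) = 4 × 148 + 4 = 596
h(5) = 4 × 596 + 4 = 2388
h(6) = 4 × 2388 + 4 = 9556

9556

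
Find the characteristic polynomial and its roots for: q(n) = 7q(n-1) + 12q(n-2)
Substitute q(n) = rⁿ and divide through by rⁿ⁻²: r² - 7r - 12 = 0
Discriminant: 7² + 4·12 = 97, not a perfect square, so by the quadratic formula r = (7 ± √97)/2.
General solution: q(n) = A·r₁ⁿ + B·r₂ⁿ where r₁,r₂ = (7 ± √97)/2

Characteristic: r² - 7r - 12 = 0, Roots: r = (7 ± √97)/2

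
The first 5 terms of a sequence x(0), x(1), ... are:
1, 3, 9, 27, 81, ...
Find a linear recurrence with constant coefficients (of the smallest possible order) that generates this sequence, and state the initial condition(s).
Look for the lowest-order linear relation among consecutive terms.
Observation: each term is 3× the previous.
Check at n=2: 3·3 = 9. ✓

x(n) = 3 × x(n-1), x(0) = 1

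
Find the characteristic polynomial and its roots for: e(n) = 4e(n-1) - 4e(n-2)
Substitute e(n) = rⁿ and divide through by rⁿ⁻²: r² - 4r + 4 = 0
Factor: (r - 2)² = 0, so r = 2 (double root).
General solution: e(n) = (A + Bn)·2ⁿ

Characteristic: r² - 4r + 4 = 0, Roots: r = 2 (double root)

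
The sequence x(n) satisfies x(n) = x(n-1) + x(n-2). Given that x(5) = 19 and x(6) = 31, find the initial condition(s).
Work backwards using x(k) = x(k+2) - x(k+1):
x(4) = x(6) - x(5) = 31 - 19 = 12
x(3) = x(5) - x(4) = 19 - 12 = 7
x(2) = x(4) - x(3) = 12 - 7 = 5
x(1) = x(3) - x(2) = 7 - 5 = 2
x(0) = x(2) - x(1) = 5 - 2 = 3

x(0) = 3, x(1) = 2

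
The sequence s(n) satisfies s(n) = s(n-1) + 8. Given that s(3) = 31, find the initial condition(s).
s(3) = s(0) + 3·8, so s(0) = 31 - 24 = 7.

s(0) = 7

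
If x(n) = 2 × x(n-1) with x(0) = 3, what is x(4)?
Computing step by step:
x(0) = 3
x(1) = 2 × 3 = 6
x(2) = 2 × 6 = 12
x(3) = 2 × 12 = 24
x(4) = 2 × 24 = 48

48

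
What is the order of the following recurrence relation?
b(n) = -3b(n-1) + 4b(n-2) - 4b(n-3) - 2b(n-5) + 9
The order is the largest lag k for which b(n-k) appears. Here the deepest term is b(n-5) (the 9 term is non-homogeneous and does not affect the order), so the order is 5.

Order 5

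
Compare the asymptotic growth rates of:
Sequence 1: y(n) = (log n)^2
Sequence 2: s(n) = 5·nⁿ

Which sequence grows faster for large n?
Comparing growth rates:
Growth-rate hierarchy: log n ≺ any polynomial ≺ any exponential cⁿ (c>1) ≺ n! ≺ nⁿ.
super-exponential nⁿ dominates polylogarithmic (log n)^2 asymptotically.

s(n) grows faster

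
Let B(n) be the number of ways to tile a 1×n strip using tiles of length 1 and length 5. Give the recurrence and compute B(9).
Condition on the last tile: it has length 1 (leaving a 1×(n-1) strip) or length 5 (leaving a 1×(n-5) strip), so B(n) = B(n-1) + B(n-5) (order-5 linear recurrence).
For 0 ≤ i < 5 only unit tiles fit, so B(i) = 1.
Iterating the recurrence: B(5) = 2, B(6) = 3, B(7) = 4, B(8) = 5, B(9) = 6.

B(n) = B(n-1) + B(n-5), with B(i) = 1 for 0 ≤ i < 5; B(9) = 6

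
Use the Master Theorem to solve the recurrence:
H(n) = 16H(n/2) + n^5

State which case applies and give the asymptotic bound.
Master Theorem template: H(n) = a·H(n/b) + f(n).
Here: a=16, b=2, f(n)=n^5
Compute log_b(a) = log_2(16) = 4.
f(n) = n^5 = Ω(n^(4+ε)) with ε = 1, and the regularity condition holds (a·f(n/b) = (a/b^5)·f(n) with a/b^5 = 2^-1 < 1). Case 3: H(n) = Θ(f(n)) = Θ(n^5).

Case 3: H(n) = Θ(n^5)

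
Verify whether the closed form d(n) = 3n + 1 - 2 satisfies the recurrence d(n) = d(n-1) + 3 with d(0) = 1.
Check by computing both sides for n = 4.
From the recurrence with d(0) = 1:
  d(0) = 1, d(1) = 4, d(2) = 7, d(3) = 10, d(4) = 13
  so the recurrence gives d(4) = 13.
From the proposed closed form d(n) = 3n + 1 - 2:
  d(4) = 11.
The recurrence gives 13 but the closed form gives 11, so the closed form does not satisfy the recurrence.

No, the closed form is incorrect.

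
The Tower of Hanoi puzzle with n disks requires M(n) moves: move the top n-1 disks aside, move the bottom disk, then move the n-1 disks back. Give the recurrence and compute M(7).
Moving n disks = move the top n-1 disks aside (M(n-1) moves) + move the largest disk (1 move) + move the n-1 disks back on top (M(n-1) moves), so M(n) = 2M(n-1) + 1, with M(1) = 1 (a single disk takes one move).
First terms: 1, 3, 7, 15, 31, 63, … — each is one less than a power of 2. Indeed M(n) + 1 = 2(M(n-1) + 1) with M(1) + 1 = 2, so M(n) + 1 = 2ⁿ and M(n) = 2ⁿ - 1.
Hence M(7) = 2^7 - 1 = 128 - 1 = 127.

M(n) = 2M(n-1) + 1, M(1) = 1; M(7) = 127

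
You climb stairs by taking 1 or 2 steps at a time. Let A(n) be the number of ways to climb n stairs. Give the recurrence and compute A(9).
Condition on the size of the last step (1 to 2): before it there were n-1, …, n-2 stairs climbed, and these cases are disjoint, so A(n) = A(n-1) + A(n-2) (Fibonacci-type sequence).
Initial conditions by direct count (compositions of i into parts ≤ 2): A(1) = 1; A(2) = 2.
Iterating the recurrence: A(3) = 3, A(4) = 5, A(5) = 8, A(6) = 13, A(7) = 21, A(8) = 34, A(9) = 55.

A(n) = A(n-1) + A(n-2), A(1) = 1, A(2) = 2; A(9) = 55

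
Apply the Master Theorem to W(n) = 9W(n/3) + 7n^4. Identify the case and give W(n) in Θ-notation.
Master Theorem template: W(n) = a·W(n/b) + f(n).
Here: a=9, b=3, f(n)=7n^4
Compute log_b(a) = log_3(9) = 2.
f(n) = 7n^4 = Ω(n^(2+ε)) with ε = 2, and the regularity condition holds (a·f(n/b) = (a/b^4)·f(n) with a/b^4 = 3^-2 < 1). Case 3: W(n) = Θ(f(n)) = Θ(n^4).

Case 3: W(n) = Θ(n^4)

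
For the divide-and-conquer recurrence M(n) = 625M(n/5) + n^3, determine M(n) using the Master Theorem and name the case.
Master Theorem template: M(n) = a·M(n/b) + f(n).
Here: a=625, b=5, f(n)=n^3
Compute log_b(a) = log_5(625) = 4.
f(n) = n^3 = O(n^(4-ε)) with ε = 1. Case 1: M(n) = Θ(n^log_b(a)) = Θ(n^4).

Case 1: M(n) = Θ(n^4)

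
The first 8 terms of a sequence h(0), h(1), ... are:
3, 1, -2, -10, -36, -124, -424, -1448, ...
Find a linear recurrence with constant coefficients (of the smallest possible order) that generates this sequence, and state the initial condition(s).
Look for the lowest-order linear relation among consecutive terms.
Observation: h(n) - 4·h(n-1) - (-2)·h(n-2) = 0 holds for the shown terms, and no order-1 relation h(n) = α·h(n-1) + β fits.
Check at n=3: 4·-2 + (-2)·1 = -10. ✓

h(n) = 4h(n-1) - 2h(n-2), h(0) = 3, h(1) = 1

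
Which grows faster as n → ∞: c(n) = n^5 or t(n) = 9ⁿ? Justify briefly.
Comparing growth rates:
Growth-rate hierarchy: log n ≺ any polynomial ≺ any exponential cⁿ (c>1) ≺ n! ≺ nⁿ.
exponential base 9 dominates polynomial degree 5 asymptotically.

t(n) grows faster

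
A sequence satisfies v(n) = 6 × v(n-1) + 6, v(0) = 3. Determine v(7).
Computing step by step:
v(0) = 3
v(1) = 6 × 3 + 6 = 24
v(2) = 6 × 24 + 6 = 150
v(3) = 6 × 150 + 6 = 906
v(4) = 6 × 906 + 6 = 5442
v(5) = 6 × 5442 + 6 = 32658
v(6) = 6 × 32658 + 6 = 195954
v(7) = 6 × 195954 + 6 = 1175730

1175730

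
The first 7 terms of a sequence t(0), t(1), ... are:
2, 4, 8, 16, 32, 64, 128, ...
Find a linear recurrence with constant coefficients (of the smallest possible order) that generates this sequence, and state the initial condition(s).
Look for the lowest-order linear relation among consecutive terms.
Observation: each term is 2× the previous.
Check at n=2: 2·4 = 8. ✓

t(n) = 2 × t(n-1), t(0) = 2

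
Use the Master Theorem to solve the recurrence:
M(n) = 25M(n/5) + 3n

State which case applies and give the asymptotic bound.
Master Theorem template: M(n) = a·M(n/b) + f(n).
Here: a=25, b=5, f(n)=3n
Compute log_b(a) = log_5(25) = 2.
f(n) = 3n = O(n^(2-ε)) with ε = 1. Case 1: M(n) = Θ(n^log_b(a)) = Θ(n^2).

Case 1: M(n) = Θ(n^2)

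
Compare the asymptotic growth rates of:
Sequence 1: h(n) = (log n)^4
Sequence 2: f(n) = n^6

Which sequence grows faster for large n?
Comparing growth rates:
Growth-rate hierarchy: log n ≺ any polynomial ≺ any exponential cⁿ (c>1) ≺ n! ≺ nⁿ.
polynomial degree 6 dominates polylogarithmic (log n)^4 asymptotically.

f(n) grows faster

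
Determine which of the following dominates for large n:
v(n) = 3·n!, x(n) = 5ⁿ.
Comparing growth rates:
Growth-rate hierarchy: log n ≺ any polynomial ≺ any exponential cⁿ (c>1) ≺ n! ≺ nⁿ.
factorial dominates exponential base 5 asymptotically.

v(n) grows faster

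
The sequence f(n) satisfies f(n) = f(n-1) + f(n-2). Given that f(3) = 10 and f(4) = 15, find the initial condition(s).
Work backwards using f(k) = f(k+2) - f(k+1):
f(2) = f(4) - f(3) = 15 - 10 = 5
f(1) = f(3) - f(2) = 10 - 5 = 5
f(0) = f(2) - f(1) = 5 - 5 = 0

f(0) = 0, f(1) = 5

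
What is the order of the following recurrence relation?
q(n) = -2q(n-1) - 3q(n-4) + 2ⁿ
The order is the largest lag k for which q(n-k) appears. Here the deepest term is q(n-4) (the 2ⁿ term is non-homogeneous and does not affect the order), so the order is 4.

Order 4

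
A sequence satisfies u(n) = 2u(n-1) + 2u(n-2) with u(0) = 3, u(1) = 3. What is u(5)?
Computing the sequence terms:
3, 3, 12, 30, 84, 228

228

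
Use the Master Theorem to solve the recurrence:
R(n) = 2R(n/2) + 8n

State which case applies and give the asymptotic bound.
Master Theorem template: R(n) = a·R(n/b) + f(n).
Here: a=2, b=2, f(n)=8n
Compute log_b(a) = log_2(2) = 1.
f(n) = 8n = Θ(n). Case 2: R(n) = Θ(n log n).

Case 2: R(n) = Θ(n log n)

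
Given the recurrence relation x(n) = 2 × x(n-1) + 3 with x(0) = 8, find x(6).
Computing step by step:
x(0) = 8
x(1) = 2 × 8 + 3 = 19
x(2) = 2 × 19 + 3 = 41
x(3) = 2 × 41 + 3 = 85
x(4) = 2 × 85 + 3 = 173
x(5) = 2 × 173 + 3 = 349
x(6) = 2 × 349 + 3 = 701

701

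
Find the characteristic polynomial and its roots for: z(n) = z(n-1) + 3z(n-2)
Substitute z(n) = rⁿ and divide through by rⁿ⁻²: r² - r - 3 = 0
Discriminant: 1² + 4·3 = 13, not a perfect square, so by the quadratic formula r = (1 ± √13)/2.
General solution: z(n) = A·r₁ⁿ + B·r₂ⁿ where r₁,r₂ = (1 ± √13)/2

Characteristic: r² - r - 3 = 0, Roots: r = (1 ± √13)/2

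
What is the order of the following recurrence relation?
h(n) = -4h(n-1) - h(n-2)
The order is the largest lag k for which h(n-k) appears. Here the deepest term is h(n-2), so the order is 2.

Order 2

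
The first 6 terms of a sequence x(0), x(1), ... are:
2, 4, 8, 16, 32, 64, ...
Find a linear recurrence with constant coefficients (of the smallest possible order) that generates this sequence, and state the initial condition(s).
Look for the lowest-order linear relation among consecutive terms.
Observation: each term is 2× the previous.
Check at n=2: 2·4 = 8. ✓

x(n) = 2 × x(n-1), x(0) = 2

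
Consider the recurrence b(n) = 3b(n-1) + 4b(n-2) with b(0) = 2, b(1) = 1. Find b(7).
Computing the sequence terms:
2, 1, 11, 37, 155, 613, 2459, 9829

9829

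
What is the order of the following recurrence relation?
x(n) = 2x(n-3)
The order is the largest lag k for which x(n-k) appears. Here the deepest term is x(n-3), so the order is 3.

Order 3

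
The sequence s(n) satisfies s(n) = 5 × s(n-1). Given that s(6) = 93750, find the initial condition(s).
In general s(n) = 5ⁿ · s(0). At n = 6: s(0) = s(6) / 5^6 = 93750 / 15625 = 6.

s(0) = 6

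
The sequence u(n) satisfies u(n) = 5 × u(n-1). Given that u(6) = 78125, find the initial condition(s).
In general u(n) = 5ⁿ · u(0). At n = 6: u(0) = u(6) / 5^6 = 78125 / 15625 = 5.

u(0) = 5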